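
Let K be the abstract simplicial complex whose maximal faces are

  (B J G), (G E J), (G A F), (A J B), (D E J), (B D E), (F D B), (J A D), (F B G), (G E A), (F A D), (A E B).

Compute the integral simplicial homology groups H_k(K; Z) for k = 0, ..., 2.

H_0 = Z,  H_1 = Z_2,  H_2 = 0.

Order the vertices as A < B < D < E < F < G < J. Listing each simplex with vertices in this order, K has dimension 2 with simplices:

  0-simplices (7): A, B, D, E, F, G, J
  1-simplices (18): AB, AD, AE, AF, AG, AJ, BD, BE, BF, BG, BJ, DE, DF, DJ, EG, EJ, FG, GJ
  2-simplices (12): ABE, ABJ, ADF, ADJ, AEG, AFG, BDE, BDF, BFG, BGJ, DEJ, EGJ

so the chain groups are C_0 ≅ Z^7, C_1 ≅ Z^18, C_2 ≅ Z^12.

Boundary ∂_1: C_1 → C_0 maps an edge to its endpoints' difference, ∂[p,q] = q − p. For instance
  ∂BD = D − B.
As a 7×18 matrix over Z this has rank 6, with invariant factors (1,1,1,1,1,1).

Boundary ∂_2: C_2 → C_1 sends each 2-simplex [p,q,r] to [q,r] − [p,r] + [p,q]. For instance
  ∂DEJ = EJ − DJ + DE,
  ∂EGJ = GJ − EJ + EG.
This gives a 18×12 integer matrix of rank 12; reducing to Smith normal form yields diagonal entries (1,1,1,1,1,1,1,1,1,1,1,2).

Now H_k = ker ∂_k / im ∂_{k+1}, so:

  H_0: rank C_0 − rank ∂_1 = 7 − 6 = 1, and the invariant factors of ∂_1 are all 1, so H_0 = Z.
  H_1: rank ker ∂_1 − rank ∂_2 = (18 − 6) − 12 = 0, and ∂_2 has invariant factor 2 > 1, so H_1 = Z_2.
  H_2: rank ker ∂_2 − rank ∂_3 = (12 − 12) − 0 = 0, and there is no ∂_3, so H_2 = 0.

(K is a triangulation of the real projective plane RP^2.)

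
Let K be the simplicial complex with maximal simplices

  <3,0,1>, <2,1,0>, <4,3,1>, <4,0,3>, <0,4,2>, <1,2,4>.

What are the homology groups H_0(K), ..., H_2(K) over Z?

We work with the vertex ordering 0 < 1 < 2 < 3 < 4. The simplices of K, each written with vertices in increasing order, are:

  0-simplices (5): [0], [1], [2], [3], [4]
  1-simplices (9): [0,1], [0,2], [0,3], [0,4], [1,2], [1,3], [1,4], [2,4], [3,4]
  2-simplices (6): [0,1,2], [0,1,3], [0,2,4], [0,3,4], [1,2,4], [1,3,4]

Hence C_0 ≅ Z^5, C_1 ≅ Z^9, C_2 ≅ Z^6.

∂_1: C_1 → C_0 maps an edge to its endpoints' difference, ∂[p,q] = q − p. For instance
  ∂[0,3] = [3] − [0].
The resulting 5×9 matrix has rank 4, and its Smith normal form has invariant factors (1,1,1,1).

Boundary ∂_2: C_2 → C_1 acts by ∂[p,q,r] = [q,r] − [p,r] + [p,q]. For instance
  ∂[0,1,3] = [1,3] − [0,3] + [0,1],
  ∂[0,2,4] = [2,4] − [0,4] + [0,2].
As a 9×6 matrix over Z this has rank 5, with invariant factors (1,1,1,1,1).

From H_k ≅ ker(∂_k) / im(∂_{k+1}) we obtain:

  H_0: rank C_0 − rank ∂_1 = 5 − 4 = 1, and the invariant factors of ∂_1 are all 1, so H_0 = Z.
  H_1: rank ker ∂_1 − rank ∂_2 = (9 − 4) − 5 = 0, and the invariant factors of ∂_2 are all 1, so H_1 = 0.
  H_2: rank ker ∂_2 − rank ∂_3 = (6 − 5) − 0 = 1, and there is no ∂_3, so H_2 = Z.

H_0 = Z,  H_1 = 0,  H_2 = Z.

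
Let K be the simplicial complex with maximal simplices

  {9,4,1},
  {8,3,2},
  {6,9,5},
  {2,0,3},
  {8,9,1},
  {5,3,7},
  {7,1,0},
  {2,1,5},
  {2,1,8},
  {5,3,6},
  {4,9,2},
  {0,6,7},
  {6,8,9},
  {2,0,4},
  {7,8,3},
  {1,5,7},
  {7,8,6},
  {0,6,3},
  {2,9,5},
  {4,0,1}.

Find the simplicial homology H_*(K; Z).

Take the total order 0 < 1 < 2 < 3 < 4 < 5 < 6 < 7 < 8 < 9 on the vertex set. Then K (dimension 2) consists of the simplices:

  0-simplices (10): [0], [1], [2], [3], [4], [5], [6], [7], [8], [9]
  1-simplices (30): (30 of them)
  2-simplices (20): (20 of them)

so the chain groups are C_0 ≅ Z^10, C_1 ≅ Z^30, C_2 ≅ Z^20.

Boundary ∂_1: C_1 → C_0 sends each edge [p,q] (with p < q) to q − p.
The resulting 10×30 matrix has rank 9, and its Smith normal form has invariant factors (1,1,1,1,1,1,1,1,1).

Boundary ∂_2: C_2 → C_1 sends each 2-simplex [p,q,r] to [q,r] − [p,r] + [p,q]. For instance
  ∂[0,2,4] = [2,4] − [0,4] + [0,2],
  ∂[2,3,8] = [3,8] − [2,8] + [2,3].
This gives a 30×20 integer matrix of rank 20; reducing to Smith normal form yields diagonal entries (1,1,1,1,1,1,1,1,1,1,1,1,1,1,1,1,1,1,1,2).

Now H_k = ker ∂_k / im ∂_{k+1}, so:

  H_0: rank C_0 − rank ∂_1 = 10 − 9 = 1, and the invariant factors of ∂_1 are all 1, so H_0 = Z.
  H_1: rank ker ∂_1 − rank ∂_2 = (30 − 9) − 20 = 1, and ∂_2 has invariant factor 2 > 1, so H_1 = Z ⊕ Z/2.
  H_2: rank ker ∂_2 − rank ∂_3 = (20 − 20) − 0 = 0, and there is no ∂_3, so H_2 = 0.

As a check, the Euler characteristic is 10 − 30 + 20 = 0, which agrees with 1 − 1 + 0 = 0.

H_0 = Z,  H_1 = Z ⊕ Z/2,  H_2 = 0.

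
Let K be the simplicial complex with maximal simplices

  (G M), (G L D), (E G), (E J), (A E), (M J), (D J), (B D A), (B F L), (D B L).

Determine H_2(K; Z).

Fix the vertex order A < B < D < E < F < G < J < L < M and write every simplex with vertices in increasing order. Then dim K = 2 and the simplices of K are:

  0-simplices (9): A, B, D, E, F, G, J, L, M
  1-simplices (15): AB, AD, AE, BD, BF, BL, DG, DJ, DL, EG, EJ, FL, GL, GM, JM
  2-simplices (4): ABD, BDL, BFL, DGL

giving chain groups C_0 ≅ Z^9, C_1 ≅ Z^15, C_2 ≅ Z^4.

The boundary map ∂_1: C_1 → C_0 is given by ∂[p,q] = [q] − [p]. For instance
  ∂AD = D − A.
The resulting 9×15 matrix has rank 8, and its Smith normal form has invariant factors (1,1,1,1,1,1,1,1).

The boundary map ∂_2: C_2 → C_1 sends each 2-simplex [p,q,r] to [q,r] − [p,r] + [p,q]. For instance
  ∂ABD = BD − AD + AB,
  ∂BFL = FL − BL + BF.
The 15×4 boundary matrix has rank 4 and Smith normal form diag(1,1,1,1).

Reading off H_k = ker ∂_k / im ∂_{k+1}:

  H_2: rank ker ∂_2 − rank ∂_3 = (4 − 4) − 0 = 0, and there is no ∂_3, so H_2 = 0.

H_2 ≅ 0.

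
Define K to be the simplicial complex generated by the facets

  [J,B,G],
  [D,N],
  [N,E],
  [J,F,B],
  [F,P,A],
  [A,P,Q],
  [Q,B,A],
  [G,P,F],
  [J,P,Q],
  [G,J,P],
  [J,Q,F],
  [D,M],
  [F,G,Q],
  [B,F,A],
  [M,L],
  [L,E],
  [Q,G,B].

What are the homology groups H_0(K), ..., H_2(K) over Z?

Order the vertices as A < B < D < E < F < G < J < L < M < N < P < Q. Listing each simplex with vertices in this order, K has dimension 2 with simplices:

  0-simplices (12): A, B, D, E, F, G, J, L, M, N, P, Q
  1-simplices (23): AB, AF, AP, AQ, BF, BG, BJ, BQ, DM, DN, EL, EN, FG, FJ, FP, FQ, GJ, GP, GQ, JP, JQ, LM, PQ
  2-simplices (12): ABF, ABQ, AFP, APQ, BFJ, BGJ, BGQ, FGP, FGQ, FJQ, GJP, JPQ

Hence C_0 ≅ Z^12, C_1 ≅ Z^23, C_2 ≅ Z^12.

Boundary ∂_1: C_1 → C_0 is given by ∂[p,q] = [q] − [p]. For instance
  ∂GP = P − G.
This gives a 12×23 integer matrix of rank 10; reducing to Smith normal form yields diagonal entries (1,1,1,1,1,1,1,1,1,1).

The boundary map ∂_2: C_2 → C_1 maps a triangle to the signed sum of its edges. For instance
  ∂FJQ = JQ − FQ + FJ,
  ∂APQ = PQ − AQ + AP.
As a 23×12 matrix over Z this has rank 12, with invariant factors (1,1,1,1,1,1,1,1,1,1,1,2).

Computing H_k = (kernel of ∂_k) / (image of ∂_{k+1}):

  H_0: rank C_0 − rank ∂_1 = 12 − 10 = 2, and the invariant factors of ∂_1 are all 1, so H_0 ≅ Z^2.
  H_1: rank ker ∂_1 − rank ∂_2 = (23 − 10) − 12 = 1, and ∂_2 has invariant factor 2 > 1, so H_1 ≅ Z ⊕ Z/2.
  H_2: rank ker ∂_2 − rank ∂_3 = (12 − 12) − 0 = 0, and there is no ∂_3, so H_2 ≅ 0.

As a check, the Euler characteristic is 12 − 23 + 12 = 1, which agrees with 2 − 1 + 0 = 1.

H_0 = Z^2,  H_1 = Z ⊕ Z/2,  H_2 = 0.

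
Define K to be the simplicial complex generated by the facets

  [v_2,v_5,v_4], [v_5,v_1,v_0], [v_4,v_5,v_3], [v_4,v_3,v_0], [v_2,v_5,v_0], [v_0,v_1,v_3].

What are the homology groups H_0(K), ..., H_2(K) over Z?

H_0 = Z,  H_1 = Z,  H_2 = 0.

Take the total order v_0 < v_1 < v_2 < v_3 < v_4 < v_5 on the vertex set. Then K (dimension 2) consists of the simplices:

  0-simplices (6): [v_0], [v_1], [v_2], [v_3], [v_4], [v_5]
  1-simplices (12): [v_0,v_1], [v_0,v_2], [v_0,v_3], [v_0,v_4], [v_0,v_5], [v_1,v_3], [v_1,v_5], [v_2,v_4], [v_2,v_5], [v_3,v_4], [v_3,v_5], [v_4,v_5]
  2-simplices (6): [v_0,v_1,v_3], [v_0,v_1,v_5], [v_0,v_2,v_5], [v_0,v_3,v_4], [v_2,v_4,v_5], [v_3,v_4,v_5]

so the chain groups are C_0 ≅ Z^6, C_1 ≅ Z^12, C_2 ≅ Z^6.

Boundary ∂_1: C_1 → C_0 maps an edge to its endpoints' difference, ∂[p,q] = q − p. For instance
  ∂[v_2,v_5] = [v_5] − [v_2].
As a 6×12 matrix over Z this has rank 5, with invariant factors (1,1,1,1,1).

Boundary ∂_2: C_2 → C_1 acts by ∂[p,q,r] = [q,r] − [p,r] + [p,q]. For instance
  ∂[v_0,v_3,v_4] = [v_3,v_4] − [v_0,v_4] + [v_0,v_3],
  ∂[v_0,v_2,v_5] = [v_2,v_5] − [v_0,v_5] + [v_0,v_2].
The resulting 12×6 matrix has rank 6, and its Smith normal form has invariant factors (1,1,1,1,1,1).

From H_k ≅ ker(∂_k) / im(∂_{k+1}) we obtain:

  H_0: rank C_0 − rank ∂_1 = 6 − 5 = 1, and the invariant factors of ∂_1 are all 1, so H_0 ≅ Z.
  H_1: rank ker ∂_1 − rank ∂_2 = (12 − 5) − 6 = 1, and the invariant factors of ∂_2 are all 1, so H_1 ≅ Z.
  H_2: rank ker ∂_2 − rank ∂_3 = (6 − 6) − 0 = 0, and there is no ∂_3, so H_2 ≅ 0.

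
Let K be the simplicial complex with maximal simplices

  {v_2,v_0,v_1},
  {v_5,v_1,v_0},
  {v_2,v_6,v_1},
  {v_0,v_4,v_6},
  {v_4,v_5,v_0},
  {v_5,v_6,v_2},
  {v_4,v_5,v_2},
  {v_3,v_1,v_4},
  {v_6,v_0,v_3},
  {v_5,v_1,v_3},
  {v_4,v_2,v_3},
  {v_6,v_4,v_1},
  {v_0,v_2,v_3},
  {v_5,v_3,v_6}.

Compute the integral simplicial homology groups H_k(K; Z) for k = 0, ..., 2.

H_0 = Z,  H_1 = Z^2,  H_2 = Z.

We work with the vertex ordering v_0 < v_1 < v_2 < v_3 < v_4 < v_5 < v_6. The simplices of K, each written with vertices in increasing order, are:

  0-simplices (7): [v_0], [v_1], [v_2], [v_3], [v_4], [v_5], [v_6]
  1-simplices (21): (21 of them)
  2-simplices (14): (14 of them)

giving chain groups C_0 ≅ Z^7, C_1 ≅ Z^21, C_2 ≅ Z^14.

∂_1: C_1 → C_0 is given by ∂[p,q] = [q] − [p]. For instance
  ∂[v_5,v_6] = [v_6] − [v_5].
As a 7×21 matrix over Z this has rank 6, with invariant factors (1,1,1,1,1,1).

∂_2: C_2 → C_1 maps a triangle to the signed sum of its edges. For instance
  ∂[v_2,v_3,v_4] = [v_3,v_4] − [v_2,v_4] + [v_2,v_3],
  ∂[v_2,v_4,v_5] = [v_4,v_5] − [v_2,v_5] + [v_2,v_4].
The 21×14 boundary matrix has rank 13 and Smith normal form diag(1,1,1,1,1,1,1,1,1,1,1,1,1).

Reading off H_k = ker ∂_k / im ∂_{k+1}:

  H_0: rank C_0 − rank ∂_1 = 7 − 6 = 1, and the invariant factors of ∂_1 are all 1, so H_0 ≅ Z.
  H_1: rank ker ∂_1 − rank ∂_2 = (21 − 6) − 13 = 2, and the invariant factors of ∂_2 are all 1, so H_1 ≅ Z^2.
  H_2: rank ker ∂_2 − rank ∂_3 = (14 − 13) − 0 = 1, and there is no ∂_3, so H_2 ≅ Z.

As a check, the Euler characteristic is 7 − 21 + 14 = 0, which agrees with 1 − 2 + 1 = 0.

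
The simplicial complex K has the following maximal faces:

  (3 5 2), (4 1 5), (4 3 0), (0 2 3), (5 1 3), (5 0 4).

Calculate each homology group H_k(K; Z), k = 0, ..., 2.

K has 6 vertices, 12 edges, 6 triangles.
rank ∂_0 = 0, rank ∂_1 = 5 ⇒ b_0 = 6 − 0 − 5 = 1; all invariant factors of ∂_1 are 1 so no torsion. So H_0 = Z.
rank ∂_1 = 5, rank ∂_2 = 6 ⇒ b_1 = 12 − 5 − 6 = 1; all invariant factors of ∂_2 are 1 so no torsion. So H_1 = Z.
rank ∂_2 = 6, rank ∂_3 = 0 ⇒ b_2 = 6 − 6 − 0 = 0. So H_2 = 0.

H_0 = Z,  H_1 = Z,  H_2 = 0.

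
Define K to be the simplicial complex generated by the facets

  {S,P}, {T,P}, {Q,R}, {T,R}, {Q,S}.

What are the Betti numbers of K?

Order the vertices as P < Q < R < S < T. Listing each simplex with vertices in this order, K has dimension 1 with simplices:

  0-simplices (5): P, Q, R, S, T
  1-simplices (5): PS, PT, QR, QS, RT

so the chain groups are C_0 ≅ Z^5, C_1 ≅ Z^5.

The boundary map ∂_1: C_1 → C_0 sends each edge [p,q] (with p < q) to q − p. For instance
  ∂RT = T − R.
The resulting 5×5 matrix has rank 4, and its Smith normal form has invariant factors (1,1,1,1).

Reading off H_k = ker ∂_k / im ∂_{k+1}:

  H_0: rank C_0 − rank ∂_1 = 5 − 4 = 1, and the invariant factors of ∂_1 are all 1, so H_0 ≅ Z.
  H_1: rank ker ∂_1 − rank ∂_2 = (5 − 4) − 0 = 1, and there is no ∂_2, so H_1 ≅ Z.

As a check, the Euler characteristic is 5 − 5 = 0, which agrees with 1 − 1 = 0.

Hence the Betti numbers are b_0 = 1, b_1 = 1.

b_0 = 1, b_1 = 1.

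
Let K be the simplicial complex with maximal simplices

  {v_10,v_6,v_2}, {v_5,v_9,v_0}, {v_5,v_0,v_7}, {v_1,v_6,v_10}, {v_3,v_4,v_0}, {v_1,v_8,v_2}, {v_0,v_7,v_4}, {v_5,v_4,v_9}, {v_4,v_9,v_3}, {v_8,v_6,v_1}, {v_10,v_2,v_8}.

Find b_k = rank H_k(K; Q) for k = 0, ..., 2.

b_0 = 2, b_1 = 2, b_2 = 0.

Order the vertices as v_0 < v_1 < v_2 < v_3 < v_4 < v_5 < v_6 < v_7 < v_8 < v_9 < v_10. Listing each simplex with vertices in this order, K has dimension 2 with simplices:

  0-simplices (11): [v_0], [v_1], [v_2], [v_3], [v_4], [v_5], [v_6], [v_7], [v_8], [v_9], [v_10]
  1-simplices (22): (22 of them)
  2-simplices (11): (11 of them)

Hence C_0 ≅ Z^11, C_1 ≅ Z^22, C_2 ≅ Z^11.

Boundary ∂_1: C_1 → C_0 maps an edge to its endpoints' difference, ∂[p,q] = q − p. For instance
  ∂[v_2,v_10] = [v_10] − [v_2].
The resulting 11×22 matrix has rank 9, and its Smith normal form has invariant factors (1,1,1,1,1,1,1,1,1).

The boundary map ∂_2: C_2 → C_1 acts by ∂[p,q,r] = [q,r] − [p,r] + [p,q]. For instance
  ∂[v_1,v_6,v_8] = [v_6,v_8] − [v_1,v_8] + [v_1,v_6],
  ∂[v_2,v_8,v_10] = [v_8,v_10] − [v_2,v_10] + [v_2,v_8].
This gives a 22×11 integer matrix of rank 11; reducing to Smith normal form yields diagonal entries (1,1,1,1,1,1,1,1,1,1,1).

From H_k ≅ ker(∂_k) / im(∂_{k+1}) we obtain:

  H_0: rank C_0 − rank ∂_1 = 11 − 9 = 2, and the invariant factors of ∂_1 are all 1, so H_0 ≅ Z^2.
  H_1: rank ker ∂_1 − rank ∂_2 = (22 − 9) − 11 = 2, and the invariant factors of ∂_2 are all 1, so H_1 ≅ Z^2.
  H_2: rank ker ∂_2 − rank ∂_3 = (11 − 11) − 0 = 0, and there is no ∂_3, so H_2 ≅ 0.

Hence the Betti numbers are b_0 = 2, b_1 = 2, b_2 = 0.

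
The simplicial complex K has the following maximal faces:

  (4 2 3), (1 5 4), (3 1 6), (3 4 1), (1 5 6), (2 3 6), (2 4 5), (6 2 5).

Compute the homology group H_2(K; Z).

Order the vertices as 1 < 2 < 3 < 4 < 5 < 6. Listing each simplex with vertices in this order, K has dimension 2 with simplices:

  0-simplices (6): [1], [2], [3], [4], [5], [6]
  1-simplices (12): [1,3], [1,4], [1,5], [1,6], [2,3], [2,4], [2,5], [2,6], [3,4], [3,6], [4,5], [5,6]
  2-simplices (8): [1,3,4], [1,3,6], [1,4,5], [1,5,6], [2,3,4], [2,3,6], [2,4,5], [2,5,6]

Hence C_0 ≅ Z^6, C_1 ≅ Z^12, C_2 ≅ Z^8.

∂_1: C_1 → C_0 sends each edge [p,q] (with p < q) to q − p. For instance
  ∂[2,3] = [3] − [2].
The resulting 6×12 matrix has rank 5, and its Smith normal form has invariant factors (1,1,1,1,1).

The boundary map ∂_2: C_2 → C_1 acts by ∂[p,q,r] = [q,r] − [p,r] + [p,q]. For instance
  ∂[2,3,6] = [3,6] − [2,6] + [2,3],
  ∂[1,5,6] = [5,6] − [1,6] + [1,5].
As a 12×8 matrix over Z this has rank 7, with invariant factors (1,1,1,1,1,1,1).

Now H_k = ker ∂_k / im ∂_{k+1}, so:

  H_2: rank ker ∂_2 − rank ∂_3 = (8 − 7) − 0 = 1, and there is no ∂_3, so H_2 = Z.

H_2 = Z.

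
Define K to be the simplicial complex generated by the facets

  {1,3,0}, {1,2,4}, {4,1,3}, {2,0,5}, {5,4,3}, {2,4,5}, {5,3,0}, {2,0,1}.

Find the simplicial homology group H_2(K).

H_2 ≅ Z.

We work with the vertex ordering 0 < 1 < 2 < 3 < 4 < 5. The simplices of K, each written with vertices in increasing order, are:

  0-simplices (6): [0], [1], [2], [3], [4], [5]
  1-simplices (12): [0,1], [0,2], [0,3], [0,5], [1,2], [1,3], [1,4], [2,4], [2,5], [3,4], [3,5], [4,5]
  2-simplices (8): [0,1,2], [0,1,3], [0,2,5], [0,3,5], [1,2,4], [1,3,4], [2,4,5], [3,4,5]

Hence C_0 ≅ Z^6, C_1 ≅ Z^12, C_2 ≅ Z^8.

∂_1: C_1 → C_0 sends each edge [p,q] (with p < q) to q − p.
As a 6×12 matrix over Z this has rank 5, with invariant factors (1,1,1,1,1).

∂_2: C_2 → C_1 acts by ∂[p,q,r] = [q,r] − [p,r] + [p,q]. For instance
  ∂[3,4,5] = [4,5] − [3,5] + [3,4],
  ∂[0,1,3] = [1,3] − [0,3] + [0,1].
The resulting 12×8 matrix has rank 7, and its Smith normal form has invariant factors (1,1,1,1,1,1,1).

Computing H_k = (kernel of ∂_k) / (image of ∂_{k+1}):

  H_2: rank ker ∂_2 − rank ∂_3 = (8 − 7) − 0 = 1, and there is no ∂_3, so H_2 = Z.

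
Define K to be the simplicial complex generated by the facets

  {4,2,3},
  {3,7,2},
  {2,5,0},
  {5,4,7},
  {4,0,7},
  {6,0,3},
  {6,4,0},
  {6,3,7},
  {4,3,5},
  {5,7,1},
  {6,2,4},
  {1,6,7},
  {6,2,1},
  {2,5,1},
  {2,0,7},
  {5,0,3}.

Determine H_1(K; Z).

H_1 ≅ Z^2.

Take the total order 0 < 1 < 2 < 3 < 4 < 5 < 6 < 7 on the vertex set. Then K (dimension 2) consists of the simplices:

  0-simplices (8): [0], [1], [2], [3], [4], [5], [6], [7]
  1-simplices (24): (24 of them)
  2-simplices (16): [0,2,5], [0,2,7], [0,3,5], [0,3,6], [0,4,6], [0,4,7], [1,2,5], [1,2,6], [1,5,7], [1,6,7], [2,3,4], [2,3,7], [2,4,6], [3,4,5], [3,6,7], [4,5,7]

Hence C_0 ≅ Z^8, C_1 ≅ Z^24, C_2 ≅ Z^16.

The boundary map ∂_1: C_1 → C_0 is given by ∂[p,q] = [q] − [p]. For instance
  ∂[2,3] = [3] − [2].
The resulting 8×24 matrix has rank 7, and its Smith normal form has invariant factors (1,1,1,1,1,1,1).

∂_2: C_2 → C_1 maps a triangle to the signed sum of its edges. For instance
  ∂[4,5,7] = [5,7] − [4,7] + [4,5],
  ∂[2,4,6] = [4,6] − [2,6] + [2,4].
The 24×16 boundary matrix has rank 15 and Smith normal form diag(1,1,1,1,1,1,1,1,1,1,1,1,1,1,1).

Now H_k = ker ∂_k / im ∂_{k+1}, so:

  H_1: rank ker ∂_1 − rank ∂_2 = (24 − 7) − 15 = 2, and the invariant factors of ∂_2 are all 1, so H_1 ≅ Z^2.

(K is a triangulation of the torus T^2.)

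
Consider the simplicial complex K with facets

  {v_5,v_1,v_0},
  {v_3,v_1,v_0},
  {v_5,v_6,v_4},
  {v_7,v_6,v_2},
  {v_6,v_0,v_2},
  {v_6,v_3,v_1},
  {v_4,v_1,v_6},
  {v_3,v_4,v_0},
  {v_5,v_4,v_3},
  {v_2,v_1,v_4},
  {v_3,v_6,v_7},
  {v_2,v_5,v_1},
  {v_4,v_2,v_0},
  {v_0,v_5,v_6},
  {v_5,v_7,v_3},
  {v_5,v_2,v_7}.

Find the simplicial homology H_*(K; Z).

Fix the vertex order v_0 < v_1 < v_2 < v_3 < v_4 < v_5 < v_6 < v_7 and write every simplex with vertices in increasing order. Then dim K = 2 and the simplices of K are:

  0-simplices (8): [v_0], [v_1], [v_2], [v_3], [v_4], [v_5], [v_6], [v_7]
  1-simplices (24): (24 of them)
  2-simplices (16): (16 of them)

so the chain groups are C_0 ≅ Z^8, C_1 ≅ Z^24, C_2 ≅ Z^16.

∂_1: C_1 → C_0 maps an edge to its endpoints' difference, ∂[p,q] = q − p. For instance
  ∂[v_6,v_7] = [v_7] − [v_6].
The 8×24 boundary matrix has rank 7 and Smith normal form diag(1,1,1,1,1,1,1).

The boundary map ∂_2: C_2 → C_1 sends each 2-simplex [p,q,r] to [q,r] − [p,r] + [p,q]. For instance
  ∂[v_0,v_5,v_6] = [v_5,v_6] − [v_0,v_6] + [v_0,v_5],
  ∂[v_3,v_6,v_7] = [v_6,v_7] − [v_3,v_7] + [v_3,v_6].
The 24×16 boundary matrix has rank 15 and Smith normal form diag(1,1,1,1,1,1,1,1,1,1,1,1,1,1,1).

From H_k ≅ ker(∂_k) / im(∂_{k+1}) we obtain:

  H_0: rank C_0 − rank ∂_1 = 8 − 7 = 1, and the invariant factors of ∂_1 are all 1, so H_0 ≅ Z.
  H_1: rank ker ∂_1 − rank ∂_2 = (24 − 7) − 15 = 2, and the invariant factors of ∂_2 are all 1, so H_1 ≅ Z^2.
  H_2: rank ker ∂_2 − rank ∂_3 = (16 − 15) − 0 = 1, and there is no ∂_3, so H_2 ≅ Z.

As a check, the Euler characteristic is 8 − 24 + 16 = 0, which agrees with 1 − 2 + 1 = 0.

H_0 = Z,  H_1 = Z^2,  H_2 = Z.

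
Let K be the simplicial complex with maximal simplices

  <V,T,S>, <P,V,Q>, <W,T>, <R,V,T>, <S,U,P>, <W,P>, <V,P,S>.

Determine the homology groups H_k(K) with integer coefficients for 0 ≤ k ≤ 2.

H_0 ≅ Z,  H_1 ≅ Z,  H_2 = 0.

Fix the vertex order P < Q < R < S < T < U < V < W and write every simplex with vertices in increasing order. Then dim K = 2 and the simplices of K are:

  0-simplices (8): P, Q, R, S, T, U, V, W
  1-simplices (13): PQ, PS, PU, PV, PW, QV, RT, RV, ST, SU, SV, TV, TW
  2-simplices (5): PQV, PSU, PSV, RTV, STV

Hence C_0 ≅ Z^8, C_1 ≅ Z^13, C_2 ≅ Z^5.

∂_1: C_1 → C_0 is given by ∂[p,q] = [q] − [p]. For instance
  ∂SV = V − S.
As a 8×13 matrix over Z this has rank 7, with invariant factors (1,1,1,1,1,1,1).

The boundary map ∂_2: C_2 → C_1 acts by ∂[p,q,r] = [q,r] − [p,r] + [p,q]. For instance
  ∂PSV = SV − PV + PS,
  ∂PQV = QV − PV + PQ.
This gives a 13×5 integer matrix of rank 5; reducing to Smith normal form yields diagonal entries (1,1,1,1,1).

From H_k ≅ ker(∂_k) / im(∂_{k+1}) we obtain:

  H_0: rank C_0 − rank ∂_1 = 8 − 7 = 1, and the invariant factors of ∂_1 are all 1, so H_0 ≅ Z.
  H_1: rank ker ∂_1 − rank ∂_2 = (13 − 7) − 5 = 1, and the invariant factors of ∂_2 are all 1, so H_1 ≅ Z.
  H_2: rank ker ∂_2 − rank ∂_3 = (5 − 5) − 0 = 0, and there is no ∂_3, so H_2 ≅ 0.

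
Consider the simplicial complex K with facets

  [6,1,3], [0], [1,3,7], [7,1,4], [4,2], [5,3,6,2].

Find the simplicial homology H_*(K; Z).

H_0 = Z^2,  H_1 = Z,  H_2 = 0,  H_3 = 0.

Order the vertices as 0 < 1 < 2 < 3 < 4 < 5 < 6 < 7. Listing each simplex with vertices in this order, K has dimension 3 with simplices:

  0-simplices (8): [0], [1], [2], [3], [4], [5], [6], [7]
  1-simplices (13): [1,3], [1,4], [1,6], [1,7], [2,3], [2,4], [2,5], [2,6], [3,5], [3,6], [3,7], [4,7], [5,6]
  2-simplices (7): [1,3,6], [1,3,7], [1,4,7], [2,3,5], [2,3,6], [2,5,6], [3,5,6]
  3-simplices (1): [2,3,5,6]

giving chain groups C_0 ≅ Z^8, C_1 ≅ Z^13, C_2 ≅ Z^7, C_3 ≅ Z^1.

Boundary ∂_1: C_1 → C_0 is given by ∂[p,q] = [q] − [p]. For instance
  ∂[4,7] = [7] − [4].
The resulting 8×13 matrix has rank 6, and its Smith normal form has invariant factors (1,1,1,1,1,1).

Boundary ∂_2: C_2 → C_1 maps a triangle to the signed sum of its edges. For instance
  ∂[1,3,7] = [3,7] − [1,7] + [1,3],
  ∂[3,5,6] = [5,6] − [3,6] + [3,5].
As a 13×7 matrix over Z this has rank 6, with invariant factors (1,1,1,1,1,1).

The boundary map ∂_3: C_3 → C_2 sends each 3-simplex σ to the alternating sum Σ_i (−1)^i (σ with its i-th vertex removed). For instance
  ∂[2,3,5,6] = [3,5,6] − [2,5,6] + [2,3,6] − [2,3,5].
This gives a 7×1 integer matrix of rank 1; reducing to Smith normal form yields diagonal entries (1).

From H_k ≅ ker(∂_k) / im(∂_{k+1}) we obtain:

  H_0: rank C_0 − rank ∂_1 = 8 − 6 = 2, and the invariant factors of ∂_1 are all 1, so H_0 = Z^2.
  H_1: rank ker ∂_1 − rank ∂_2 = (13 − 6) − 6 = 1, and the invariant factors of ∂_2 are all 1, so H_1 = Z.
  H_2: rank ker ∂_2 − rank ∂_3 = (7 − 6) − 1 = 0, and the invariant factors of ∂_3 are all 1, so H_2 = 0.
  H_3: rank ker ∂_3 − rank ∂_4 = (1 − 1) − 0 = 0, and there is no ∂_4, so H_3 = 0.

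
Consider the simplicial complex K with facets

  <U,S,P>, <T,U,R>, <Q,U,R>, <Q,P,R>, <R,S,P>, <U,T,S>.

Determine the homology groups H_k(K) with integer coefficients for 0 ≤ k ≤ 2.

H_0 = Z,  H_1 = Z,  H_2 = 0.

K has 6 vertices, 12 edges, 6 triangles.
rank ∂_0 = 0, rank ∂_1 = 5 ⇒ b_0 = 6 − 0 − 5 = 1; all invariant factors of ∂_1 are 1 so no torsion. So H_0 = Z.
rank ∂_1 = 5, rank ∂_2 = 6 ⇒ b_1 = 12 − 5 − 6 = 1; all invariant factors of ∂_2 are 1 so no torsion. So H_1 = Z.
rank ∂_2 = 6, rank ∂_3 = 0 ⇒ b_2 = 6 − 6 − 0 = 0. So H_2 = 0.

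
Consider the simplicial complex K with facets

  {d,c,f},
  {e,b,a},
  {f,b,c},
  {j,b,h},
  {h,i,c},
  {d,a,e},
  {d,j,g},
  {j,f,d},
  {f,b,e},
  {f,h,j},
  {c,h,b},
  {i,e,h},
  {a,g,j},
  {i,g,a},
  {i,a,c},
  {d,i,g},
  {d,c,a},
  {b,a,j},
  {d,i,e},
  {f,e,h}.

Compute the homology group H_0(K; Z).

H_0 = Z.

Fix the vertex order a < b < c < d < e < f < g < h < i < j and write every simplex with vertices in increasing order. Then dim K = 2 and the simplices of K are:

  0-simplices (10): a, b, c, d, e, f, g, h, i, j
  1-simplices (30): ab, ac, ad, ae, ag, ai, aj, bc, be, bf, bh, bj, cd, cf, ch, ci, de, df, dg, di, dj, ef, eh, ei, fh, fj, gi, gj, hi, hj
  2-simplices (20): abe, abj, acd, aci, ade, agi, agj, bcf, bch, bef, bhj, cdf, chi, dei, dfj, dgi, dgj, efh, ehi, fhj

so the chain groups are C_0 ≅ Z^10, C_1 ≅ Z^30, C_2 ≅ Z^20.

Boundary ∂_1: C_1 → C_0 is given by ∂[p,q] = [q] − [p]. For instance
  ∂hj = j − h.
As a 10×30 matrix over Z this has rank 9, with invariant factors (1,1,1,1,1,1,1,1,1).

∂_2: C_2 → C_1 acts by ∂[p,q,r] = [q,r] − [p,r] + [p,q]. For instance
  ∂abe = be − ae + ab,
  ∂fhj = hj − fj + fh.
As a 30×20 matrix over Z this has rank 20, with invariant factors (1,1,1,1,1,1,1,1,1,1,1,1,1,1,1,1,1,1,1,2).

Computing H_k = (kernel of ∂_k) / (image of ∂_{k+1}):

  H_0: rank C_0 − rank ∂_1 = 10 − 9 = 1, and the invariant factors of ∂_1 are all 1, so H_0 ≅ Z.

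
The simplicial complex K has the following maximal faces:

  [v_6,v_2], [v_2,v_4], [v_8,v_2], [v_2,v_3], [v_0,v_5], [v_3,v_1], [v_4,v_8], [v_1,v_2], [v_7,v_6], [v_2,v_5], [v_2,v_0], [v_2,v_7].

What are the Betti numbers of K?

Order the vertices as v_0 < v_1 < v_2 < v_3 < v_4 < v_5 < v_6 < v_7 < v_8. Listing each simplex with vertices in this order, K has dimension 1 with simplices:

  0-simplices (9): [v_0], [v_1], [v_2], [v_3], [v_4], [v_5], [v_6], [v_7], [v_8]
  1-simplices (12): [v_0,v_2], [v_0,v_5], [v_1,v_2], [v_1,v_3], [v_2,v_3], [v_2,v_4], [v_2,v_5], [v_2,v_6], [v_2,v_7], [v_2,v_8], [v_4,v_8], [v_6,v_7]

giving chain groups C_0 ≅ Z^9, C_1 ≅ Z^12.

Boundary ∂_1: C_1 → C_0 maps an edge to its endpoints' difference, ∂[p,q] = q − p. For instance
  ∂[v_2,v_5] = [v_5] − [v_2].
As a 9×12 matrix over Z this has rank 8, with invariant factors (1,1,1,1,1,1,1,1).

Now H_k = ker ∂_k / im ∂_{k+1}, so:

  H_0: rank C_0 − rank ∂_1 = 9 − 8 = 1, and the invariant factors of ∂_1 are all 1, so H_0 ≅ Z.
  H_1: rank ker ∂_1 − rank ∂_2 = (12 − 8) − 0 = 4, and there is no ∂_2, so H_1 ≅ Z^4.

(K is a triangulation of a wedge of 4 circles.)

Hence the Betti numbers are b_0 = 1, b_1 = 4.

b_0 = 1, b_1 = 4.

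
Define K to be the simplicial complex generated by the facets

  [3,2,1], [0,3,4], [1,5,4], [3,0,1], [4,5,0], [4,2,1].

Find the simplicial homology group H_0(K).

We work with the vertex ordering 0 < 1 < 2 < 3 < 4 < 5. The simplices of K, each written with vertices in increasing order, are:

  0-simplices (6): [0], [1], [2], [3], [4], [5]
  1-simplices (12): [0,1], [0,3], [0,4], [0,5], [1,2], [1,3], [1,4], [1,5], [2,3], [2,4], [3,4], [4,5]
  2-simplices (6): [0,1,3], [0,3,4], [0,4,5], [1,2,3], [1,2,4], [1,4,5]

Hence C_0 ≅ Z^6, C_1 ≅ Z^12, C_2 ≅ Z^6.

∂_1: C_1 → C_0 is given by ∂[p,q] = [q] − [p].
The 6×12 boundary matrix has rank 5 and Smith normal form diag(1,1,1,1,1).

Boundary ∂_2: C_2 → C_1 sends each 2-simplex [p,q,r] to [q,r] − [p,r] + [p,q]. For instance
  ∂[1,2,4] = [2,4] − [1,4] + [1,2],
  ∂[0,3,4] = [3,4] − [0,4] + [0,3].
As a 12×6 matrix over Z this has rank 6, with invariant factors (1,1,1,1,1,1).

Now H_k = ker ∂_k / im ∂_{k+1}, so:

  H_0: rank C_0 − rank ∂_1 = 6 − 5 = 1, and the invariant factors of ∂_1 are all 1, so H_0 ≅ Z.

H_0 = Z.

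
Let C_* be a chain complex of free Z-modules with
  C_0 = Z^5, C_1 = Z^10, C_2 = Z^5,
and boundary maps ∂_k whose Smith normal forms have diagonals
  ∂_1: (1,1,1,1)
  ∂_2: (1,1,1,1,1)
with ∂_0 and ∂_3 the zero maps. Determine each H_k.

H_0 = Z,  H_1 = Z,  H_2 = 0.

H_0: b_0 = 5 − 0 − 4 = 1; torsion from ∂_1 factors > 1: none. So H_0 = Z.
H_1: b_1 = 10 − 4 − 5 = 1; torsion from ∂_2 factors > 1: none. So H_1 = Z.
H_2: b_2 = 5 − 5 − 0 = 0; torsion from ∂_3 factors > 1: none. So H_2 = 0.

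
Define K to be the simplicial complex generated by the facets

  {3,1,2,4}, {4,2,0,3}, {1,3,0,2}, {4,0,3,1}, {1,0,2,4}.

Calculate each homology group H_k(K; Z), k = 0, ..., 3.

H_0 ≅ Z,  H_1 = 0,  H_2 = 0,  H_3 ≅ Z.

K has 5 vertices, 10 edges, 10 triangles, 5 3-simplices.
rank ∂_0 = 0, rank ∂_1 = 4 ⇒ b_0 = 5 − 0 − 4 = 1; all invariant factors of ∂_1 are 1 so no torsion. So H_0 ≅ Z.
rank ∂_1 = 4, rank ∂_2 = 6 ⇒ b_1 = 10 − 4 − 6 = 0; all invariant factors of ∂_2 are 1 so no torsion. So H_1 ≅ 0.
rank ∂_2 = 6, rank ∂_3 = 4 ⇒ b_2 = 10 − 6 − 4 = 0; all invariant factors of ∂_3 are 1 so no torsion. So H_2 ≅ 0.
rank ∂_3 = 4, rank ∂_4 = 0 ⇒ b_3 = 5 − 4 − 0 = 1. So H_3 ≅ Z.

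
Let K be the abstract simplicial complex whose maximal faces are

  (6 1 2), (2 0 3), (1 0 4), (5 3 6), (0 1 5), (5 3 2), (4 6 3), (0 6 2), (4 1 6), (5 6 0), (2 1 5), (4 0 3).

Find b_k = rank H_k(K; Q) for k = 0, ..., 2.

K has 7 vertices, 18 edges, 12 triangles.
rank ∂_0 = 0, rank ∂_1 = 6 ⇒ b_0 = 7 − 0 − 6 = 1; all invariant factors of ∂_1 are 1 so no torsion. So H_0 ≅ Z.
rank ∂_1 = 6, rank ∂_2 = 12 ⇒ b_1 = 18 − 6 − 12 = 0; ∂_2 has invariant factor(s) [2] giving torsion. So H_1 ≅ Z_2.
rank ∂_2 = 12, rank ∂_3 = 0 ⇒ b_2 = 12 − 12 − 0 = 0. So H_2 ≅ 0.

b_0 = 1, b_1 = 0, b_2 = 0.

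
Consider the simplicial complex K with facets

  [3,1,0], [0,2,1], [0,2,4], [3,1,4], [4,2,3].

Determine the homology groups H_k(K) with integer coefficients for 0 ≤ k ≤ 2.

K has 5 vertices, 10 edges, 5 triangles.
rank ∂_0 = 0, rank ∂_1 = 4 ⇒ b_0 = 5 − 0 − 4 = 1; all invariant factors of ∂_1 are 1 so no torsion. So H_0 = Z.
rank ∂_1 = 4, rank ∂_2 = 5 ⇒ b_1 = 10 − 4 − 5 = 1; all invariant factors of ∂_2 are 1 so no torsion. So H_1 = Z.
rank ∂_2 = 5, rank ∂_3 = 0 ⇒ b_2 = 5 − 5 − 0 = 0. So H_2 = 0.

H_0 = Z,  H_1 = Z,  H_2 = 0.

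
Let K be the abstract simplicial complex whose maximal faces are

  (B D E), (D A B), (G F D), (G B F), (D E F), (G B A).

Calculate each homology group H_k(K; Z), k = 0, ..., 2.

Take the total order A < B < D < E < F < G on the vertex set. Then K (dimension 2) consists of the simplices:

  0-simplices (6): A, B, D, E, F, G
  1-simplices (12): AB, AD, AG, BD, BE, BF, BG, DE, DF, DG, EF, FG
  2-simplices (6): ABD, ABG, BDE, BFG, DEF, DFG

so the chain groups are C_0 ≅ Z^6, C_1 ≅ Z^12, C_2 ≅ Z^6.

Boundary ∂_1: C_1 → C_0 is given by ∂[p,q] = [q] − [p]. For instance
  ∂AD = D − A.
The 6×12 boundary matrix has rank 5 and Smith normal form diag(1,1,1,1,1).

∂_2: C_2 → C_1 sends each 2-simplex [p,q,r] to [q,r] − [p,r] + [p,q]. For instance
  ∂DEF = EF − DF + DE,
  ∂BFG = FG − BG + BF.
The 12×6 boundary matrix has rank 6 and Smith normal form diag(1,1,1,1,1,1).

Now H_k = ker ∂_k / im ∂_{k+1}, so:

  H_0: rank C_0 − rank ∂_1 = 6 − 5 = 1, and the invariant factors of ∂_1 are all 1, so H_0 = Z.
  H_1: rank ker ∂_1 − rank ∂_2 = (12 − 5) − 6 = 1, and the invariant factors of ∂_2 are all 1, so H_1 = Z.
  H_2: rank ker ∂_2 − rank ∂_3 = (6 − 6) − 0 = 0, and there is no ∂_3, so H_2 = 0.

H_0 = Z,  H_1 = Z,  H_2 = 0.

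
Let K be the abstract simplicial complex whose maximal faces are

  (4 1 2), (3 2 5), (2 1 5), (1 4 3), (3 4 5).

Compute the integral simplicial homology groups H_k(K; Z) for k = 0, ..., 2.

Take the total order 1 < 2 < 3 < 4 < 5 on the vertex set. Then K (dimension 2) consists of the simplices:

  0-simplices (5): [1], [2], [3], [4], [5]
  1-simplices (10): [1,2], [1,3], [1,4], [1,5], [2,3], [2,4], [2,5], [3,4], [3,5], [4,5]
  2-simplices (5): [1,2,4], [1,2,5], [1,3,4], [2,3,5], [3,4,5]

Hence C_0 ≅ Z^5, C_1 ≅ Z^10, C_2 ≅ Z^5.

∂_1: C_1 → C_0 maps an edge to its endpoints' difference, ∂[p,q] = q − p. For instance
  ∂[2,3] = [3] − [2].
The resulting 5×10 matrix has rank 4, and its Smith normal form has invariant factors (1,1,1,1).

The boundary map ∂_2: C_2 → C_1 maps a triangle to the signed sum of its edges. For instance
  ∂[1,3,4] = [3,4] − [1,4] + [1,3],
  ∂[1,2,4] = [2,4] − [1,4] + [1,2].
The resulting 10×5 matrix has rank 5, and its Smith normal form has invariant factors (1,1,1,1,1).

Now H_k = ker ∂_k / im ∂_{k+1}, so:

  H_0: rank C_0 − rank ∂_1 = 5 − 4 = 1, and the invariant factors of ∂_1 are all 1, so H_0 = Z.
  H_1: rank ker ∂_1 − rank ∂_2 = (10 − 4) − 5 = 1, and the invariant factors of ∂_2 are all 1, so H_1 = Z.
  H_2: rank ker ∂_2 − rank ∂_3 = (5 − 5) − 0 = 0, and there is no ∂_3, so H_2 = 0.

As a check, the Euler characteristic is 5 − 10 + 5 = 0, which agrees with 1 − 1 + 0 = 0.

H_0 ≅ Z,  H_1 ≅ Z,  H_2 = 0.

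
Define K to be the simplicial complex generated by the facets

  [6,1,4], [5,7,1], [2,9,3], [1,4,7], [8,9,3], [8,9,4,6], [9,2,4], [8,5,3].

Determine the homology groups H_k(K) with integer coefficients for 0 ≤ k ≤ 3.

H_0 ≅ Z,  H_1 ≅ Z,  H_2 = 0,  H_3 = 0.

Fix the vertex order 1 < 2 < 3 < 4 < 5 < 6 < 7 < 8 < 9 and write every simplex with vertices in increasing order. Then dim K = 3 and the simplices of K are:

  0-simplices (9): [1], [2], [3], [4], [5], [6], [7], [8], [9]
  1-simplices (19): [1,4], [1,5], [1,6], [1,7], [2,3], [2,4], [2,9], [3,5], [3,8], [3,9], [4,6], [4,7], [4,8], [4,9], [5,7], [5,8], [6,8], [6,9], [8,9]
  2-simplices (11): [1,4,6], [1,4,7], [1,5,7], [2,3,9], [2,4,9], [3,5,8], [3,8,9], [4,6,8], [4,6,9], [4,8,9], [6,8,9]
  3-simplices (1): [4,6,8,9]

so the chain groups are C_0 ≅ Z^9, C_1 ≅ Z^19, C_2 ≅ Z^11, C_3 ≅ Z^1.

The boundary map ∂_1: C_1 → C_0 maps an edge to its endpoints' difference, ∂[p,q] = q − p. For instance
  ∂[4,9] = [9] − [4].
The resulting 9×19 matrix has rank 8, and its Smith normal form has invariant factors (1,1,1,1,1,1,1,1).

∂_2: C_2 → C_1 acts by ∂[p,q,r] = [q,r] − [p,r] + [p,q]. For instance
  ∂[2,4,9] = [4,9] − [2,9] + [2,4],
  ∂[1,4,6] = [4,6] − [1,6] + [1,4].
The resulting 19×11 matrix has rank 10, and its Smith normal form has invariant factors (1,1,1,1,1,1,1,1,1,1).

∂_3: C_3 → C_2 sends each 3-simplex σ to the alternating sum Σ_i (−1)^i (σ with its i-th vertex removed). For instance
  ∂[4,6,8,9] = [6,8,9] − [4,8,9] + [4,6,9] − [4,6,8].
This gives a 11×1 integer matrix of rank 1; reducing to Smith normal form yields diagonal entries (1).

Reading off H_k = ker ∂_k / im ∂_{k+1}:

  H_0: rank C_0 − rank ∂_1 = 9 − 8 = 1, and the invariant factors of ∂_1 are all 1, so H_0 = Z.
  H_1: rank ker ∂_1 − rank ∂_2 = (19 − 8) − 10 = 1, and the invariant factors of ∂_2 are all 1, so H_1 = Z.
  H_2: rank ker ∂_2 − rank ∂_3 = (11 − 10) − 1 = 0, and the invariant factors of ∂_3 are all 1, so H_2 = 0.
  H_3: rank ker ∂_3 − rank ∂_4 = (1 − 1) − 0 = 0, and there is no ∂_4, so H_3 = 0.

As a check, the Euler characteristic is 9 − 19 + 11 − 1 = 0, which agrees with 1 − 1 + 0 − 0 = 0.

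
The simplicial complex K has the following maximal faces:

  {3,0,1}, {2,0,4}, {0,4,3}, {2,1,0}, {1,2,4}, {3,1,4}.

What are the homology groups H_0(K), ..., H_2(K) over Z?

Take the total order 0 < 1 < 2 < 3 < 4 on the vertex set. Then K (dimension 2) consists of the simplices:

  0-simplices (5): [0], [1], [2], [3], [4]
  1-simplices (9): [0,1], [0,2], [0,3], [0,4], [1,2], [1,3], [1,4], [2,4], [3,4]
  2-simplices (6): [0,1,2], [0,1,3], [0,2,4], [0,3,4], [1,2,4], [1,3,4]

so the chain groups are C_0 ≅ Z^5, C_1 ≅ Z^9, C_2 ≅ Z^6.

The boundary map ∂_1: C_1 → C_0 is given by ∂[p,q] = [q] − [p]. For instance
  ∂[1,4] = [4] − [1].
As a 5×9 matrix over Z this has rank 4, with invariant factors (1,1,1,1).

The boundary map ∂_2: C_2 → C_1 sends each 2-simplex [p,q,r] to [q,r] − [p,r] + [p,q]. For instance
  ∂[0,3,4] = [3,4] − [0,4] + [0,3],
  ∂[0,2,4] = [2,4] − [0,4] + [0,2].
The resulting 9×6 matrix has rank 5, and its Smith normal form has invariant factors (1,1,1,1,1).

Computing H_k = (kernel of ∂_k) / (image of ∂_{k+1}):

  H_0: rank C_0 − rank ∂_1 = 5 − 4 = 1, and the invariant factors of ∂_1 are all 1, so H_0 ≅ Z.
  H_1: rank ker ∂_1 − rank ∂_2 = (9 − 4) − 5 = 0, and the invariant factors of ∂_2 are all 1, so H_1 ≅ 0.
  H_2: rank ker ∂_2 − rank ∂_3 = (6 − 5) − 0 = 1, and there is no ∂_3, so H_2 ≅ Z.

H_0 ≅ Z,  H_1 = 0,  H_2 ≅ Z.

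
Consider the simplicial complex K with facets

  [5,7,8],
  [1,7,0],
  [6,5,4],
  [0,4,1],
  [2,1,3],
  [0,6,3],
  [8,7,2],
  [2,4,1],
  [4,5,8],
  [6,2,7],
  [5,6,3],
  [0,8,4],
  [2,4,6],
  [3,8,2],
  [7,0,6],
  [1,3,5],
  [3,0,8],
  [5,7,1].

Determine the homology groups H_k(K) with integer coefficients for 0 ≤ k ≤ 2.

We work with the vertex ordering 0 < 1 < 2 < 3 < 4 < 5 < 6 < 7 < 8. The simplices of K, each written with vertices in increasing order, are:

  0-simplices (9): [0], [1], [2], [3], [4], [5], [6], [7], [8]
  1-simplices (27): (27 of them)
  2-simplices (18): [0,1,4], [0,1,7], [0,3,6], [0,3,8], [0,4,8], [0,6,7], [1,2,3], [1,2,4], [1,3,5], [1,5,7], [2,3,8], [2,4,6], [2,6,7], [2,7,8], [3,5,6], [4,5,6], [4,5,8], [5,7,8]

Hence C_0 ≅ Z^9, C_1 ≅ Z^27, C_2 ≅ Z^18.

∂_1: C_1 → C_0 maps an edge to its endpoints' difference, ∂[p,q] = q − p.
The resulting 9×27 matrix has rank 8, and its Smith normal form has invariant factors (1,1,1,1,1,1,1,1).

The boundary map ∂_2: C_2 → C_1 sends each 2-simplex [p,q,r] to [q,r] − [p,r] + [p,q]. For instance
  ∂[3,5,6] = [5,6] − [3,6] + [3,5],
  ∂[4,5,6] = [5,6] − [4,6] + [4,5].
The 27×18 boundary matrix has rank 17 and Smith normal form diag(1,1,1,1,1,1,1,1,1,1,1,1,1,1,1,1,1).

Reading off H_k = ker ∂_k / im ∂_{k+1}:

  H_0: rank C_0 − rank ∂_1 = 9 − 8 = 1, and the invariant factors of ∂_1 are all 1, so H_0 = Z.
  H_1: rank ker ∂_1 − rank ∂_2 = (27 − 8) − 17 = 2, and the invariant factors of ∂_2 are all 1, so H_1 = Z^2.
  H_2: rank ker ∂_2 − rank ∂_3 = (18 − 17) − 0 = 1, and there is no ∂_3, so H_2 = Z.

(K is a triangulation of the torus T^2.)

H_0 = Z,  H_1 = Z^2,  H_2 = Z.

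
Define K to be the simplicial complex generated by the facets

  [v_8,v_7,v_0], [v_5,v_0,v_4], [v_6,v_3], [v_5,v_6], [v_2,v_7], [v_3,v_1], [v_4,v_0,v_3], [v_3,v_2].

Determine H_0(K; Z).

H_0 ≅ Z.

K has 9 vertices, 13 edges, 3 triangles.
rank ∂_0 = 0, rank ∂_1 = 8 ⇒ b_0 = 9 − 0 − 8 = 1; all invariant factors of ∂_1 are 1 so no torsion. So H_0 = Z.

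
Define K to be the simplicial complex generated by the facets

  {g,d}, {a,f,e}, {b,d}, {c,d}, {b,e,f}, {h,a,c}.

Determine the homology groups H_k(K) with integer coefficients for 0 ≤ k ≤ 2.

H_0 = Z,  H_1 = Z,  H_2 = 0.

We work with the vertex ordering a < b < c < d < e < f < g < h. The simplices of K, each written with vertices in increasing order, are:

  0-simplices (8): a, b, c, d, e, f, g, h
  1-simplices (11): ac, ae, af, ah, bd, be, bf, cd, ch, dg, ef
  2-simplices (3): ach, aef, bef

giving chain groups C_0 ≅ Z^8, C_1 ≅ Z^11, C_2 ≅ Z^3.

∂_1: C_1 → C_0 maps an edge to its endpoints' difference, ∂[p,q] = q − p. For instance
  ∂ef = f − e.
The resulting 8×11 matrix has rank 7, and its Smith normal form has invariant factors (1,1,1,1,1,1,1).

Boundary ∂_2: C_2 → C_1 maps a triangle to the signed sum of its edges. For instance
  ∂ach = ch − ah + ac,
  ∂aef = ef − af + ae.
As a 11×3 matrix over Z this has rank 3, with invariant factors (1,1,1).

From H_k ≅ ker(∂_k) / im(∂_{k+1}) we obtain:

  H_0: rank C_0 − rank ∂_1 = 8 − 7 = 1, and the invariant factors of ∂_1 are all 1, so H_0 = Z.
  H_1: rank ker ∂_1 − rank ∂_2 = (11 − 7) − 3 = 1, and the invariant factors of ∂_2 are all 1, so H_1 = Z.
  H_2: rank ker ∂_2 − rank ∂_3 = (3 − 3) − 0 = 0, and there is no ∂_3, so H_2 = 0.

As a check, the Euler characteristic is 8 − 11 + 3 = 0, which agrees with 1 − 1 + 0 = 0.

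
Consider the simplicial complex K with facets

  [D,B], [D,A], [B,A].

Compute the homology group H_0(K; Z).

We work with the vertex ordering A < B < D. The simplices of K, each written with vertices in increasing order, are:

  0-simplices (3): A, B, D
  1-simplices (3): AB, AD, BD

giving chain groups C_0 ≅ Z^3, C_1 ≅ Z^3.

Boundary ∂_1: C_1 → C_0 sends each edge [p,q] (with p < q) to q − p.
The resulting 3×3 matrix has rank 2, and its Smith normal form has invariant factors (1,1).

Computing H_k = (kernel of ∂_k) / (image of ∂_{k+1}):

  H_0: rank C_0 − rank ∂_1 = 3 − 2 = 1, and the invariant factors of ∂_1 are all 1, so H_0 ≅ Z.

H_0 = Z.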